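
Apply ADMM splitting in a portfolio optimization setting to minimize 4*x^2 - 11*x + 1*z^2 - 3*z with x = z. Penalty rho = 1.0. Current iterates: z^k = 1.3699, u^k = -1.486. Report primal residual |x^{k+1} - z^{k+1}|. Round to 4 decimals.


ADMM iteration with rho = 1.0, z^k = 1.3699, u^k = -1.486
Step 1: x-update.
Minimize 4*x^2 - 11*x + (1.0/2)*(x - 1.3699 - 1.486)^2
FOC: (2*4 + 1.0)*x = 11 + 1.0*(1.3699 + 1.486)
x^{k+1} = 1.5395
Step 2: z-update.
Minimize 1*z^2 - 3*z + (1.0/2)*(1.5395 - z - 1.486)^2
FOC: (2*1 + 1.0)*z = 3 + 1.0*(1.5395 - 1.486)
z^{k+1} = 1.0178
Step 3: u-update.
u^{k+1} = -1.486 + 1.5395 - 1.0178 = -0.9643
Step 4: Primal residual = |1.5395 - 1.0178| = 0.5217


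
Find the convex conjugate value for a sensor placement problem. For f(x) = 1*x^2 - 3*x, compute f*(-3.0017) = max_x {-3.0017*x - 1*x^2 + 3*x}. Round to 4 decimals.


f*(y) = sup_x {y*x - a*x^2 - b*x} = sup_x {(y-b)*x - a*x^2}
FOC: (y - b) - 2a*x = 0 => x* = (y - b)/(2a)
x* = (-3.0017 + 3)/(2*1) = -0.0009
f*(-3.0017) = (y-b)^2/(4a) = (-3.0017 + 3)^2/(4*1)
= 0.0/4 = 0.0


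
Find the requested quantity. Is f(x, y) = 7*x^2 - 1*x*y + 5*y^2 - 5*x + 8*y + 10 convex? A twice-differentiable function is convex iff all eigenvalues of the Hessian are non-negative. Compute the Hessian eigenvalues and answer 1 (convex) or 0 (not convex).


The Hessian of f(x,y) = 7*x^2 - 1*x*y + 5*y^2 - 5*x + 8*y + 10 is:
H = [[14, -1], [-1, 10]]
Trace = 14 + 10 = 24
Determinant = 14*10 - (-1)^2 = 139
Discriminant = (24)^2 - 4*139 = 20.0
Eigenvalues: lambda_1 = 9.7639, lambda_2 = 14.2361
The function is convex.

1


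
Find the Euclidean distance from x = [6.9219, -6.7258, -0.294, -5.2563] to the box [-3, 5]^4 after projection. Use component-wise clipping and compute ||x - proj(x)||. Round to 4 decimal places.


Project each component onto [-3, 5].
clip(6.9219) = 5.0, clip(-6.7258) = -3.0, clip(-0.294) = -0.294, clip(-5.2563) = -3.0
Projection = [5.0, -3.0, -0.294, -3.0]
Squared diffs: [3.6937, 13.8816, 0.0, 5.0909]
Distance = sqrt(22.6662) = 4.7609


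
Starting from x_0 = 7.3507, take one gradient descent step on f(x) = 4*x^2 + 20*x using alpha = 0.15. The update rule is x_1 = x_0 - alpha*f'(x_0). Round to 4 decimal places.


We compute the gradient at x_0 and apply the update.
f'(x) = 8*x + 20
f'(7.3507) = 8*7.3507 + 20 = 78.8056
x_1 = 7.3507 - 0.15*78.8056 = -4.4701


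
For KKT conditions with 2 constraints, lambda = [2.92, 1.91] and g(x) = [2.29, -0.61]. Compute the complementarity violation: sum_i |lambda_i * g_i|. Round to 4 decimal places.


KKT complementary slackness check:
lambda_1 * g_1 = 2.92 * 2.29 = 6.6868
lambda_2 * g_2 = 1.91 * -0.61 = -1.1651
Total violation = 6.6868 + 1.1651 = 7.8519


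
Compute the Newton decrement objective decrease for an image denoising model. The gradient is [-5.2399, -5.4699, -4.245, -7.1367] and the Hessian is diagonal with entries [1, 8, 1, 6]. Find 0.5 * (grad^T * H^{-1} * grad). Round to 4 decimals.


Step 1: H is diagonal, so H^(-1) * g = [-5.2399, -0.6837, -4.245, -1.1895].
Step 2: g^T H^(-1) g = sum_i g_i^2 / H_ii
  = (-5.2399)^2/1 + (-5.4699)^2/8 + (-4.245)^2/1 + (-7.1367)^2/6
  = 27.4566 + 3.74 + 18.02 + 8.4887 = 57.7053
Step 3: Objective decrease = 0.5 * g^T H^(-1) g = 28.8527


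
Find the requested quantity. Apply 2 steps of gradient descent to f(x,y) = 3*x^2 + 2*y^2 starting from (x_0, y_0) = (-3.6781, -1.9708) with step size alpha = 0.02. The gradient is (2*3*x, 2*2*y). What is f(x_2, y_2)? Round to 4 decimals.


Gradient descent on f(x,y) = 3*x^2 + 2*y^2.
Starting point: (-3.6781, -1.9708), alpha = 0.02
Step 1: grad_x = 2*3*-3.6781 = -22.0686, grad_y = 2*2*-1.9708 = -7.8832
  x_1 = -3.6781 - 0.02*-22.0686 = -3.2367
  y_1 = -1.9708 - 0.02*-7.8832 = -1.8131
Step 2: grad_x = 2*3*-3.2367 = -19.4204, grad_y = 2*2*-1.8131 = -7.2525
  x_2 = -3.2367 - 0.02*-19.4204 = -2.8483
  y_2 = -1.8131 - 0.02*-7.2525 = -1.6681
f(-2.8483, -1.6681) = 3*(-2.8483)^2 + 2*(-1.6681)^2 = 29.9038


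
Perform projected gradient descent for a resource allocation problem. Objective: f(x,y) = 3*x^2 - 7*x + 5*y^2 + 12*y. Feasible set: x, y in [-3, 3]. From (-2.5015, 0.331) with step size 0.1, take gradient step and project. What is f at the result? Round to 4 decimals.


Step 1: Compute gradient at (-2.5015, 0.331).
grad_x = 2*3*-2.5015 - 7 = -22.009
grad_y = 2*5*0.331 + 12 = 15.31
Step 2: Gradient step.
x_raw = -2.5015 - 0.1*-22.009 = -0.3006
y_raw = 0.331 - 0.1*15.31 = -1.2
Step 3: Project onto [-3, 3].
x_proj = clip(-0.3006) = -0.3006
y_proj = clip(-1.2) = -1.2
Step 4: Evaluate f.
f(-0.3006, -1.2) = -4.8247


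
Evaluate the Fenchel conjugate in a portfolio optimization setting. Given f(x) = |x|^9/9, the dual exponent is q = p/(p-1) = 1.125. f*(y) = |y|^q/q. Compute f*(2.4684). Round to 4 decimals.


The conjugate exponent q satisfies 1/p + 1/q = 1.
p = 9, so q = 9/(9 - 1) = 1.125
|y|^q = 2.4684^1.125 = 2.7636
f*(2.4684) = 2.7636 / 1.125 = 2.4565


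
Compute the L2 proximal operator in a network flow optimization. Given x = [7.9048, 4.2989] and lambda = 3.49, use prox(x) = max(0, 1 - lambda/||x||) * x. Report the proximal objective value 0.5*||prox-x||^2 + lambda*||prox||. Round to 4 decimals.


Step 1: Compute ||x||.
||x|| = 8.9981
Step 2: Compute scaling factor.
scale = max(0, 1 - 3.49/8.9981) = 0.6121
Step 3: prox(x) = [4.8389, 2.6315]
||prox(x)|| = 5.5081
Step 4: Proximal objective.
0.5*||prox-x||^2 = 6.0901
lambda*||prox|| = 19.2233
Total = 25.3134


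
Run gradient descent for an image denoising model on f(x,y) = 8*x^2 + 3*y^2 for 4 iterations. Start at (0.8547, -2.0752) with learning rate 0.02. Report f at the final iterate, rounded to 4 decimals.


Gradient descent on f(x,y) = 8*x^2 + 3*y^2.
Starting point: (0.8547, -2.0752), alpha = 0.02
Step 1: grad_x = 2*8*0.8547 = 13.6752, grad_y = 2*3*-2.0752 = -12.4512
  x_1 = 0.8547 - 0.02*13.6752 = 0.5812
  y_1 = -2.0752 - 0.02*-12.4512 = -1.8262
Step 2: grad_x = 2*8*0.5812 = 9.2991, grad_y = 2*3*-1.8262 = -10.9571
  x_2 = 0.5812 - 0.02*9.2991 = 0.3952
  y_2 = -1.8262 - 0.02*-10.9571 = -1.607
Step 3: grad_x = 2*8*0.3952 = 6.3234, grad_y = 2*3*-1.607 = -9.6422
  x_3 = 0.3952 - 0.02*6.3234 = 0.2687
  y_3 = -1.607 - 0.02*-9.6422 = -1.4142
Step 4: grad_x = 2*8*0.2687 = 4.2999, grad_y = 2*3*-1.4142 = -8.4851
  x_4 = 0.2687 - 0.02*4.2999 = 0.1827
  y_4 = -1.4142 - 0.02*-8.4851 = -1.2445
f(0.1827, -1.2445) = 8*0.1827^2 + 3*(-1.2445)^2 = 4.9134


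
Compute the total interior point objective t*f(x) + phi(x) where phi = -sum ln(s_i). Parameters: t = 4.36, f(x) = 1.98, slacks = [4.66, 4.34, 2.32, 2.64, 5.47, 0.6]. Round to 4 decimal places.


Step 1: Compute log-barrier.
ln values: [1.539, 1.4679, 0.8416, 0.9708, 1.6993, -0.5108]
phi = -(1.539 + 1.4679 + 0.8416 + 0.9708 + 1.6993 - 0.5108) = -6.0077
Step 2: Compute augmented objective.
t*f(x) = 4.36*1.98 = 8.6328
Total = 8.6328 - 6.0077 = 2.6251


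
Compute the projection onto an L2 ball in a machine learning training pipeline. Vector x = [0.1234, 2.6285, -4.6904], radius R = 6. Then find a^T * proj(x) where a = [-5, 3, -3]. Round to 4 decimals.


Step 1: Compute ||x|| (intermediates to 6 decimals).
||x|| = sqrt(0.1234^2 + 2.6285^2 + (-4.6904)^2) = 5.378112
Step 2: Project.
Since ||x|| <= R, proj = x (no scaling needed).
proj(x) = [0.1234, 2.6285, -4.6904]
Step 3: Dot product.
a^T * proj(x) = -5*0.1234 + 3*2.6285 - 3*(-4.6904) = 21.3397


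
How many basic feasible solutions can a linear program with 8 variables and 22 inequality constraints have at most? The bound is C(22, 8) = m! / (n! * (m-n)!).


Each vertex corresponds to some choice of n active constraints out of m, so the number of vertices is at most C(m, n) = m! / (n!(m-n)!).
m = 22, n = 8
Numerator: 22 * 21 * 20 * 19 * 18 * 17 * 16 * 15
Denominator: 8! = 40320
C(22, 8) = 319770


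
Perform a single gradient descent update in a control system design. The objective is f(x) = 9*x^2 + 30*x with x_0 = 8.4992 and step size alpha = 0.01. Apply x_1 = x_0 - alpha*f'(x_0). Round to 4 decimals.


We compute the gradient at x_0 and apply the update.
f'(x) = 18*x + 30
f'(8.4992) = 18*8.4992 + 30 = 182.9856
x_1 = 8.4992 - 0.01*182.9856 = 6.6693


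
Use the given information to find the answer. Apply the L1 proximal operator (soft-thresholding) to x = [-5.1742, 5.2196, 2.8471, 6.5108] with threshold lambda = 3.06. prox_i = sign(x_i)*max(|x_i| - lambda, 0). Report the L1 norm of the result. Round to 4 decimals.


Soft-thresholding with lambda = 3.06:
prox(-5.1742) = sign(-5.1742)*max(|-5.1742| - 3.06, 0) = -2.1142
prox(5.2196) = sign(5.2196)*max(|5.2196| - 3.06, 0) = 2.1596
prox(2.8471) = sign(2.8471)*max(|2.8471| - 3.06, 0) = 0.0
prox(6.5108) = sign(6.5108)*max(|6.5108| - 3.06, 0) = 3.4508
prox(x) = [-2.1142, 2.1596, 0.0, 3.4508]
||prox(x)||_1 = 2.1142 + 2.1596 + 0.0 + 3.4508 = 7.7246


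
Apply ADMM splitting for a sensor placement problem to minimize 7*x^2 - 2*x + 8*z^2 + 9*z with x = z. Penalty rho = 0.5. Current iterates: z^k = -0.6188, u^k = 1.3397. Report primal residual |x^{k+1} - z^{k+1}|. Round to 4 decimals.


ADMM iteration with rho = 0.5, z^k = -0.6188, u^k = 1.3397
Step 1: x-update.
Minimize 7*x^2 - 2*x + (0.5/2)*(x + 0.6188 + 1.3397)^2
FOC: (2*7 + 0.5)*x = 2 + 0.5*(-0.6188 - 1.3397)
x^{k+1} = 0.0704
Step 2: z-update.
Minimize 8*z^2 + 9*z + (0.5/2)*(0.0704 - z + 1.3397)^2
FOC: (2*8 + 0.5)*z = -9 + 0.5*(0.0704 + 1.3397)
z^{k+1} = -0.5027
Step 3: u-update.
u^{k+1} = 1.3397 + 0.0704 + 0.5027 = 1.9128
Step 4: Primal residual = |0.0704 + 0.5027| = 0.5731


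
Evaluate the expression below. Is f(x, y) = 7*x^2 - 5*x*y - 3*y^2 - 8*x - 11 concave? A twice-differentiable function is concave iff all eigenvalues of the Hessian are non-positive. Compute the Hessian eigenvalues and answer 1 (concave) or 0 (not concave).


The Hessian of f(x,y) = 7*x^2 - 5*x*y - 3*y^2 - 8*x - 11 is:
H = [[14, -5], [-5, -6]]
Trace = 14 - 6 = 8
Determinant = 14*-6 - (-5)^2 = -109
Discriminant = (8)^2 - 4*-109 = 500.0
Eigenvalues: lambda_1 = -7.1803, lambda_2 = 15.1803
The function is not concave.

0


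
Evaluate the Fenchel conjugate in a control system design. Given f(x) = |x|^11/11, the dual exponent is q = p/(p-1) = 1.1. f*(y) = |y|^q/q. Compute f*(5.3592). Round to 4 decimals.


The conjugate exponent q satisfies 1/p + 1/q = 1.
p = 11, so q = 11/(11 - 1) = 1.1
|y|^q = 5.3592^1.1 = 6.3388
f*(5.3592) = 6.3388 / 1.1 = 5.7626


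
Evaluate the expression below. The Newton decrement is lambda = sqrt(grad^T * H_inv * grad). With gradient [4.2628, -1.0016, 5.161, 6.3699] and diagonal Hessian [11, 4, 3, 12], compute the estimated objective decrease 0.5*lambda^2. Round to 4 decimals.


Step 1: H is diagonal, so H^(-1) * g = [0.3875, -0.2504, 1.7203, 0.5308].
Step 2: g^T H^(-1) g = sum_i g_i^2 / H_ii
  = (4.2628)^2/11 + (-1.0016)^2/4 + (5.161)^2/3 + (6.3699)^2/12
  = 1.652 + 0.2508 + 8.8786 + 3.3813 = 14.1627
Step 3: Objective decrease = 0.5 * g^T H^(-1) g = 7.0813


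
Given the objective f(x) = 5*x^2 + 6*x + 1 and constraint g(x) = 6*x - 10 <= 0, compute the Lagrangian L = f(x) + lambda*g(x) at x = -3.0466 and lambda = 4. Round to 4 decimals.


Step 1: Evaluate f(x).
f(-3.0466) = 5*(-3.0466)^2 + 6*(-3.0466) + 1 = 29.1293
Step 2: Evaluate g(x).
g(-3.0466) = 6*-3.0466 - 10 = -28.2796
Step 3: Compute Lagrangian.
L = 29.1293 + 4*-28.2796 = -83.9891


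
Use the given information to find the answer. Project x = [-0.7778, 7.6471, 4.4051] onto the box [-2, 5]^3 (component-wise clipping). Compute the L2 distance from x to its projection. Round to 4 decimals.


Project each component onto [-2, 5].
clip(-0.7778) = -0.7778, clip(7.6471) = 5.0, clip(4.4051) = 4.4051
Projection = [-0.7778, 5.0, 4.4051]
Squared diffs: [0.0, 7.0071, 0.0]
Distance = sqrt(7.0071) = 2.6471


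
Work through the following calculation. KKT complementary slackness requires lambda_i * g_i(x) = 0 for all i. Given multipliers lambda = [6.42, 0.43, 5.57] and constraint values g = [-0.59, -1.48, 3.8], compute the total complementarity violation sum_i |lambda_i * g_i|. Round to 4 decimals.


KKT complementary slackness check:
lambda_1 * g_1 = 6.42 * -0.59 = -3.7878
lambda_2 * g_2 = 0.43 * -1.48 = -0.6364
lambda_3 * g_3 = 5.57 * 3.8 = 21.166
Total violation = 3.7878 + 0.6364 + 21.166 = 25.5902


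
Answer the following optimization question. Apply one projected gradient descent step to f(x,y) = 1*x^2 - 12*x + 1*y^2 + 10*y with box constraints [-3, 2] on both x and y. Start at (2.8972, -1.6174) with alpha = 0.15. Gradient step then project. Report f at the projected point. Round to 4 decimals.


Step 1: Compute gradient at (2.8972, -1.6174).
grad_x = 2*1*2.8972 - 12 = -6.2056
grad_y = 2*1*-1.6174 + 10 = 6.7652
Step 2: Gradient step.
x_raw = 2.8972 - 0.15*-6.2056 = 3.828
y_raw = -1.6174 - 0.15*6.7652 = -2.6322
Step 3: Project onto [-3, 2].
x_proj = clip(3.828) = 2.0
y_proj = clip(-2.6322) = -2.6322
Step 4: Evaluate f.
f(2.0, -2.6322) = -39.3934


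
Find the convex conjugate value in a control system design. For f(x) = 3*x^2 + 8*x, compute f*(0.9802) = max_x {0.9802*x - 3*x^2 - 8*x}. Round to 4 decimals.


f*(y) = sup_x {y*x - a*x^2 - b*x} = sup_x {(y-b)*x - a*x^2}
FOC: (y - b) - 2a*x = 0 => x* = (y - b)/(2a)
x* = (0.9802 - 8)/(2*3) = -1.17
f*(0.9802) = (y-b)^2/(4a) = (0.9802 - 8)^2/(4*3)
= 49.2776/12 = 4.1065


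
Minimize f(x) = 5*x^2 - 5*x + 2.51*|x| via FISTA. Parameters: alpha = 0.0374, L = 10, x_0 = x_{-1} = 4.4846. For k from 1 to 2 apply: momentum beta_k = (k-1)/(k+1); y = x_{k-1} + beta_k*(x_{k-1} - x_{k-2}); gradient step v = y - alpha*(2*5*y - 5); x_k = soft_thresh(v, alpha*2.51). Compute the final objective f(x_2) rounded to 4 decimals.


FISTA on f(x) = 5*x^2 - 5*x + 2.51*|x|
L = 10, alpha = 0.0374
Iteration 1: beta = 0.0, y = 4.4846 + 0.0*(4.4846 - 4.4846) = 4.4846
  grad(y) = 39.846, v = y - alpha*grad = 2.9944
  prox(v) = soft_thresh(2.9944, 0.0939) = 2.9005
Iteration 2: beta = 0.3333, y = 2.9005 + 0.3333*(2.9005 - 4.4846) = 2.3724
  grad(y) = 18.7245, v = y - alpha*grad = 1.6722
  prox(v) = soft_thresh(1.6722, 0.0939) = 1.5783
f(x_2) = 5*1.5783^2 - 5*1.5783 + 2.51*|1.5783| = 8.5249


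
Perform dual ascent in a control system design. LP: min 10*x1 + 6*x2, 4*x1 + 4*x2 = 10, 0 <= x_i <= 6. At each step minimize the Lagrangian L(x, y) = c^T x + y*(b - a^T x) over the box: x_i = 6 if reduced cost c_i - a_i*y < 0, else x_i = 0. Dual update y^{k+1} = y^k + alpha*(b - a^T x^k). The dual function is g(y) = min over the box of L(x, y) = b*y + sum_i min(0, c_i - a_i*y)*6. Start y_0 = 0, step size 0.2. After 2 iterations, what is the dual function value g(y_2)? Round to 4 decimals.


Dual ascent for LP: min 10*x1 + 6*x2, 4*x1 + 4*x2 = 10, 0 <= x_i <= 6
Step 1: y^k = 0.0, reduced costs: (10.0, 6.0)
  x^k = (0.0, 0.0), subgradient = b - a^T x = 10.0
  y^{k+1} = 0.0 + 0.2*10.0 = 2.0
Step 2: y^k = 2.0, reduced costs: (2.0, -2.0)
  x^k = (0.0, 6.0), subgradient = b - a^T x = -14.0
  y^{k+1} = 2.0 + 0.2*-14.0 = -0.8
Dual objective at y_2 = -0.8: reduced costs (13.2, 9.2), box minimizer x = (0.0, 0.0)
g(y_2) = b*y + (c1 - a1*y)*x1 + (c2 - a2*y)*x2 = 10*(-0.8) + 13.2*0.0 + 9.2*0.0 = -8.0 + 0.0 + 0.0 = -8.0


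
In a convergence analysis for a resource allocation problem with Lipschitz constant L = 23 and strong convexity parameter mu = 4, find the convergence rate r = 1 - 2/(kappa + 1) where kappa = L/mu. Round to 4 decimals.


Step 1: Compute the condition number.
kappa = L/mu = 23/4 = 5.75
Step 2: Compute the convergence rate.
r = 1 - 2/(kappa + 1) = 1 - 2*mu/(L + mu) = (L - mu)/(L + mu) = 19/27 = 0.7037


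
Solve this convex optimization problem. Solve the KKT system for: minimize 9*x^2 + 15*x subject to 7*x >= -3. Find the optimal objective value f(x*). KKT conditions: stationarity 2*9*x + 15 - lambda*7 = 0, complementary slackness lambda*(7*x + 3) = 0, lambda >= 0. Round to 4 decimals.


Step 1: Try lambda = 0 (constraint inactive).
x_unc = -15/(2*9) = -0.8333
Check: 7*-0.8333 = -5.8331 < -3 -- violated!
Step 2: Constraint must be active: 7*x = -3
x* = -3/7 = -0.4286 (rounded; the exact value -3/7 is used below)
lambda = (2*9*(-3/7) + 15)/7 = 1.0408
Step 3: Compute optimal value.
f(x*) = 9*(-3/7)^2 + 15*(-3/7) = -4.7755


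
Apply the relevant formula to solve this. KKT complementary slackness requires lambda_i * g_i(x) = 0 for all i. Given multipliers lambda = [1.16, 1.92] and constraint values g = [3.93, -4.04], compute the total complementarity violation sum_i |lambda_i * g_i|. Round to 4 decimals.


KKT complementary slackness check:
lambda_1 * g_1 = 1.16 * 3.93 = 4.5588
lambda_2 * g_2 = 1.92 * -4.04 = -7.7568
Total violation = 4.5588 + 7.7568 = 12.3156


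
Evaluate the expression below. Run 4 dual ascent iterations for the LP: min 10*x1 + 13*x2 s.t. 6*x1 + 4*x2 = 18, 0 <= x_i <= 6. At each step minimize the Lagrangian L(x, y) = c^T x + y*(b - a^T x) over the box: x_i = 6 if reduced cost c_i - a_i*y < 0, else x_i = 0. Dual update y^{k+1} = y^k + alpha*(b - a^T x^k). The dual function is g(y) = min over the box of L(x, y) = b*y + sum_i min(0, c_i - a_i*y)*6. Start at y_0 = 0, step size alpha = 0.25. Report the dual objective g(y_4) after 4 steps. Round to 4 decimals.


Dual ascent for LP: min 10*x1 + 13*x2, 6*x1 + 4*x2 = 18, 0 <= x_i <= 6
Step 1: y^k = 0.0, reduced costs: (10.0, 13.0)
  x^k = (0.0, 0.0), subgradient = b - a^T x = 18.0
  y^{k+1} = 0.0 + 0.25*18.0 = 4.5
Step 2: y^k = 4.5, reduced costs: (-17.0, -5.0)
  x^k = (6.0, 6.0), subgradient = b - a^T x = -42.0
  y^{k+1} = 4.5 + 0.25*-42.0 = -6.0
Step 3: y^k = -6.0, reduced costs: (46.0, 37.0)
  x^k = (0.0, 0.0), subgradient = b - a^T x = 18.0
  y^{k+1} = -6.0 + 0.25*18.0 = -1.5
Step 4: y^k = -1.5, reduced costs: (19.0, 19.0)
  x^k = (0.0, 0.0), subgradient = b - a^T x = 18.0
  y^{k+1} = -1.5 + 0.25*18.0 = 3.0
Dual objective at y_4 = 3.0: reduced costs (-8.0, 1.0), box minimizer x = (6.0, 0.0)
g(y_4) = b*y + (c1 - a1*y)*x1 + (c2 - a2*y)*x2 = 18*3.0 + (-8.0)*6.0 + 1.0*0.0 = 54.0 - 48.0 + 0.0 = 6.0


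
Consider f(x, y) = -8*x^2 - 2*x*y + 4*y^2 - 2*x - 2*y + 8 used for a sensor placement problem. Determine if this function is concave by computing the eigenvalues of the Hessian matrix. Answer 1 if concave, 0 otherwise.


The Hessian of f(x,y) = -8*x^2 - 2*x*y + 4*y^2 - 2*x - 2*y + 8 is:
H = [[-16, -2], [-2, 8]]
Trace = -16 + 8 = -8
Determinant = -16*8 - (-2)^2 = -132
Discriminant = (-8)^2 - 4*-132 = 592.0
Eigenvalues: lambda_1 = -16.1655, lambda_2 = 8.1655
The function is not concave.

0


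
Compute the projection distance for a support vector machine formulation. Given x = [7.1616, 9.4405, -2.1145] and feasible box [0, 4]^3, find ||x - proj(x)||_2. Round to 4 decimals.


Project each component onto [0, 4].
clip(7.1616) = 4.0, clip(9.4405) = 4.0, clip(-2.1145) = 0.0
Projection = [4.0, 4.0, 0.0]
Squared diffs: [9.9957, 29.599, 4.4711]
Distance = sqrt(44.0658) = 6.6382


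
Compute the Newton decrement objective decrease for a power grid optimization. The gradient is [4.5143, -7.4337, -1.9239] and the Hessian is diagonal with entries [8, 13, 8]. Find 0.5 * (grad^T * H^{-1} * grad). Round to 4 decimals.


Step 1: H is diagonal, so H^(-1) * g = [0.5643, -0.5718, -0.2405].
Step 2: g^T H^(-1) g = sum_i g_i^2 / H_ii
  = (4.5143)^2/8 + (-7.4337)^2/13 + (-1.9239)^2/8
  = 2.5474 + 4.2508 + 0.4627 = 7.2608
Step 3: Objective decrease = 0.5 * g^T H^(-1) g = 3.6304


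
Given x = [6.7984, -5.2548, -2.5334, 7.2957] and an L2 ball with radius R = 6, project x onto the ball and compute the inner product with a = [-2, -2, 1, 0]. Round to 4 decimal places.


Step 1: Compute ||x|| (intermediates to 6 decimals).
||x|| = sqrt(6.7984^2 + (-5.2548)^2 + (-2.5334)^2 + 7.2957^2) = 11.553204
Step 2: Project.
Since ||x|| > R, scale = R/||x|| = 6/11.553204 = 0.519336, proj(x) = scale * x
proj(x) = [3.530654, -2.729007, -1.315686, 3.78892]
Step 3: Dot product.
a^T * proj(x) = -2*3.530654 - 2*(-2.729007) + 1*(-1.315686) + 0*3.78892 = -2.919


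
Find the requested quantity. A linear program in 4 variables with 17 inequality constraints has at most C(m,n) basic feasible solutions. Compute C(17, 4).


Each vertex corresponds to some choice of n active constraints out of m, so the number of vertices is at most C(m, n) = m! / (n!(m-n)!).
m = 17, n = 4
Numerator: 17 * 16 * 15 * 14
Denominator: 4! = 24
C(17, 4) = 2380


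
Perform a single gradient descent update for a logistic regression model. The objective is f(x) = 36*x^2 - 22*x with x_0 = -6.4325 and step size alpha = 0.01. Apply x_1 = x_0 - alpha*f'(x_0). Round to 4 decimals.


We compute the gradient at x_0 and apply the update.
f'(x) = 72*x - 22
f'(-6.4325) = 72*-6.4325 - 22 = -485.14
x_1 = -6.4325 - 0.01*-485.14 = -1.5811


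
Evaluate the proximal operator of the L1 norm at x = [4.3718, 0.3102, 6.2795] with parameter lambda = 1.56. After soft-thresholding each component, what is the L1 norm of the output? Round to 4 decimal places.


Soft-thresholding with lambda = 1.56:
prox(4.3718) = sign(4.3718)*max(|4.3718| - 1.56, 0) = 2.8118
prox(0.3102) = sign(0.3102)*max(|0.3102| - 1.56, 0) = 0.0
prox(6.2795) = sign(6.2795)*max(|6.2795| - 1.56, 0) = 4.7195
prox(x) = [2.8118, 0.0, 4.7195]
||prox(x)||_1 = 2.8118 + 0.0 + 4.7195 = 7.5313


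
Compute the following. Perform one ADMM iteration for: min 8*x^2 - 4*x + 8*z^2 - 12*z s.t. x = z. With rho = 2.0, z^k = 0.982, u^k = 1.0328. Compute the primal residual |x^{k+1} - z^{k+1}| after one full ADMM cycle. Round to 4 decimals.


ADMM iteration with rho = 2.0, z^k = 0.982, u^k = 1.0328
Step 1: x-update.
Minimize 8*x^2 - 4*x + (2.0/2)*(x - 0.982 + 1.0328)^2
FOC: (2*8 + 2.0)*x = 4 + 2.0*(0.982 - 1.0328)
x^{k+1} = 0.2166
Step 2: z-update.
Minimize 8*z^2 - 12*z + (2.0/2)*(0.2166 - z + 1.0328)^2
FOC: (2*8 + 2.0)*z = 12 + 2.0*(0.2166 + 1.0328)
z^{k+1} = 0.8055
Step 3: u-update.
u^{k+1} = 1.0328 + 0.2166 - 0.8055 = 0.4439
Step 4: Primal residual = |0.2166 - 0.8055| = 0.5889


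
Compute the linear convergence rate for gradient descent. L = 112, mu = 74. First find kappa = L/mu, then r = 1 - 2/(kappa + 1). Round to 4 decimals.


Step 1: Compute the condition number.
kappa = L/mu = 112/74 = 1.5135
Step 2: Compute the convergence rate.
r = 1 - 2/(kappa + 1) = 1 - 2*mu/(L + mu) = (L - mu)/(L + mu) = 38/186 = 0.2043


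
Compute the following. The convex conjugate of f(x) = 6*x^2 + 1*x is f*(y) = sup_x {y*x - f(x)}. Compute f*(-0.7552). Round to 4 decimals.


f*(y) = sup_x {y*x - a*x^2 - b*x} = sup_x {(y-b)*x - a*x^2}
FOC: (y - b) - 2a*x = 0 => x* = (y - b)/(2a)
x* = (-0.7552 - 1)/(2*6) = -0.1463
f*(-0.7552) = (y-b)^2/(4a) = (-0.7552 - 1)^2/(4*6)
= 3.0807/24 = 0.1284


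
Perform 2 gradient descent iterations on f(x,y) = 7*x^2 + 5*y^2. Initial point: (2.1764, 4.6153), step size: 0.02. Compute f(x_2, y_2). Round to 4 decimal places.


Gradient descent on f(x,y) = 7*x^2 + 5*y^2.
Starting point: (2.1764, 4.6153), alpha = 0.02
Step 1: grad_x = 2*7*2.1764 = 30.4696, grad_y = 2*5*4.6153 = 46.153
  x_1 = 2.1764 - 0.02*30.4696 = 1.567
  y_1 = 4.6153 - 0.02*46.153 = 3.6922
Step 2: grad_x = 2*7*1.567 = 21.9381, grad_y = 2*5*3.6922 = 36.9224
  x_2 = 1.567 - 0.02*21.9381 = 1.1282
  y_2 = 3.6922 - 0.02*36.9224 = 2.9538
f(1.1282, 2.9538) = 7*1.1282^2 + 5*2.9538^2 = 52.535


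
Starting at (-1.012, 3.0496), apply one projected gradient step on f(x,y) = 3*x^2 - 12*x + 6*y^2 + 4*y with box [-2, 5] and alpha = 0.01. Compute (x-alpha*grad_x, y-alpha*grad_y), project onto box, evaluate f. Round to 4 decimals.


Step 1: Compute gradient at (-1.012, 3.0496).
grad_x = 2*3*-1.012 - 12 = -18.072
grad_y = 2*6*3.0496 + 4 = 40.5952
Step 2: Gradient step.
x_raw = -1.012 - 0.01*-18.072 = -0.8313
y_raw = 3.0496 - 0.01*40.5952 = 2.6436
Step 3: Project onto [-2, 5].
x_proj = clip(-0.8313) = -0.8313
y_proj = clip(2.6436) = 2.6436
Step 4: Evaluate f.
f(-0.8313, 2.6436) = 64.5563


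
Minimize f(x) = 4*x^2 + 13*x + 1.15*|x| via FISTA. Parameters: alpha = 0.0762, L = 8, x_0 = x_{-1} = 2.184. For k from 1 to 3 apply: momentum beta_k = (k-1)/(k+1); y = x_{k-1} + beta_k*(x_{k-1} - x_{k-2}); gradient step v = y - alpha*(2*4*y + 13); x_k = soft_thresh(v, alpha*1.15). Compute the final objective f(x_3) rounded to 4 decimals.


FISTA on f(x) = 4*x^2 + 13*x + 1.15*|x|
L = 8, alpha = 0.0762
Iteration 1: beta = 0.0, y = 2.184 + 0.0*(2.184 - 2.184) = 2.184
  grad(y) = 30.472, v = y - alpha*grad = -0.138
  prox(v) = soft_thresh(-0.138, 0.0876) = -0.0503
Iteration 2: beta = 0.3333, y = -0.0503 + 0.3333*(-0.0503 - 2.184) = -0.7951
  grad(y) = 6.6391, v = y - alpha*grad = -1.301
  prox(v) = soft_thresh(-1.301, 0.0876) = -1.2134
Iteration 3: beta = 0.5, y = -1.2134 + 0.5*(-1.2134 + 0.0503) = -1.7949
  grad(y) = -1.3593, v = y - alpha*grad = -1.6913
  prox(v) = soft_thresh(-1.6913, 0.0876) = -1.6037
f(x_3) = 4*(-1.6037)^2 + 13*(-1.6037) + 1.15*|-1.6037| = -8.7164


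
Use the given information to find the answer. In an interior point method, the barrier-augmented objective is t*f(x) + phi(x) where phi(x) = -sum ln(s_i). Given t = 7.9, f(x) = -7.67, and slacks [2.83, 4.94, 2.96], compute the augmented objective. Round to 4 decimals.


Step 1: Compute log-barrier.
ln values: [1.0403, 1.5974, 1.0852]
phi = -(1.0403 + 1.5974 + 1.0852) = -3.7228
Step 2: Compute augmented objective.
t*f(x) = 7.9*-7.67 = -60.593
Total = -60.593 - 3.7228 = -64.3158


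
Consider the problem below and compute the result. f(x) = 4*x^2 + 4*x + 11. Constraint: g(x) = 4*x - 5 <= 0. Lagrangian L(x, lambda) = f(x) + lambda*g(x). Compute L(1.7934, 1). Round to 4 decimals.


Step 1: Evaluate f(x).
f(1.7934) = 4*1.7934^2 + 4*1.7934 + 11 = 31.0387
Step 2: Evaluate g(x).
g(1.7934) = 4*1.7934 - 5 = 2.1736
Step 3: Compute Lagrangian.
L = 31.0387 + 1*2.1736 = 33.2123


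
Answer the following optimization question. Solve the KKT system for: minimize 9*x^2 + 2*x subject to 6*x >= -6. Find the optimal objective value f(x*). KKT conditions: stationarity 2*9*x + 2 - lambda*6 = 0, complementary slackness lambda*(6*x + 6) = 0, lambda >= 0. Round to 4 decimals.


Step 1: Try lambda = 0 (constraint inactive).
Stationarity: 2*9*x + 2 = 0
x* = -2/(2*9) = -1/9 = -0.1111 (rounded; the exact value -1/9 is used below)
Check constraint: 6*-0.1111 = -0.6666 >= -6 -- satisfied.
Step 2: Compute optimal value.
f(x*) = 9*(-1/9)^2 + 2*(-1/9) = -0.1111


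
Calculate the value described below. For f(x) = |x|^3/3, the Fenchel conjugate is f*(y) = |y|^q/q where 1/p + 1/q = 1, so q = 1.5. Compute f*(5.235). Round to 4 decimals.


The conjugate exponent q satisfies 1/p + 1/q = 1.
p = 3, so q = 3/(3 - 1) = 1.5
|y|^q = 5.235^1.5 = 11.9777
f*(5.235) = 11.9777 / 1.5 = 7.9852


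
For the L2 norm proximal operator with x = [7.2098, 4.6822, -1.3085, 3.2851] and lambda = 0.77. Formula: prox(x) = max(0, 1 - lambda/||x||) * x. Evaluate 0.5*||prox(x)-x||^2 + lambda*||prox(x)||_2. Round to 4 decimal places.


Step 1: Compute ||x||.
||x|| = 9.2956
Step 2: Compute scaling factor.
scale = max(0, 1 - 0.77/9.2956) = 0.9172
Step 3: prox(x) = [6.6126, 4.2944, -1.2001, 3.013]
||prox(x)|| = 8.5256
Step 4: Proximal objective.
0.5*||prox-x||^2 = 0.2965
lambda*||prox|| = 6.5647
Total = 6.8612


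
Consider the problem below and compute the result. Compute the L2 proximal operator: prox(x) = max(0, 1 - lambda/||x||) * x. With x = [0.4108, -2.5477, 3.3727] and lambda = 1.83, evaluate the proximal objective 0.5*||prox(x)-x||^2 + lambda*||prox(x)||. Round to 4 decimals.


Step 1: Compute ||x||.
||x|| = 4.2467
Step 2: Compute scaling factor.
scale = max(0, 1 - 1.83/4.2467) = 0.5691
Step 3: prox(x) = [0.2338, -1.4498, 1.9193]
||prox(x)|| = 2.4167
Step 4: Proximal objective.
0.5*||prox-x||^2 = 1.6745
lambda*||prox|| = 4.4226
Total = 6.097


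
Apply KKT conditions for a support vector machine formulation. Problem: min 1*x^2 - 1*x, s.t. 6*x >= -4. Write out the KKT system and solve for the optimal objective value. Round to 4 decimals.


Step 1: Try lambda = 0 (constraint inactive).
Stationarity: 2*1*x - 1 = 0
x* = 1/(2*1) = 0.5
Check constraint: 6*0.5 = 3.0 >= -4 -- satisfied.
Step 2: Compute optimal value.
f(x*) = 1*0.5^2 - 1*0.5 = -0.25


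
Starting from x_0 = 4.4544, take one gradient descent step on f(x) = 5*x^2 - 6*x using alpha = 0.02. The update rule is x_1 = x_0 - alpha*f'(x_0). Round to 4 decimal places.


We compute the gradient at x_0 and apply the update.
f'(x) = 10*x - 6
f'(4.4544) = 10*4.4544 - 6 = 38.544
x_1 = 4.4544 - 0.02*38.544 = 3.6835


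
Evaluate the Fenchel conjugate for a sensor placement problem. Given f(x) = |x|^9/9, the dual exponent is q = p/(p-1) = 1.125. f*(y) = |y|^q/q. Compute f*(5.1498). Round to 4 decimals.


The conjugate exponent q satisfies 1/p + 1/q = 1.
p = 9, so q = 9/(9 - 1) = 1.125
|y|^q = 5.1498^1.125 = 6.3207
f*(5.1498) = 6.3207 / 1.125 = 5.6184


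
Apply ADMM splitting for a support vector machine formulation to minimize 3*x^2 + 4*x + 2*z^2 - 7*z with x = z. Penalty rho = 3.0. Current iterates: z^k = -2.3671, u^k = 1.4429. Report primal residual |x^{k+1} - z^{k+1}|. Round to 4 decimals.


ADMM iteration with rho = 3.0, z^k = -2.3671, u^k = 1.4429
Step 1: x-update.
Minimize 3*x^2 + 4*x + (3.0/2)*(x + 2.3671 + 1.4429)^2
FOC: (2*3 + 3.0)*x = -4 + 3.0*(-2.3671 - 1.4429)
x^{k+1} = -1.7144
Step 2: z-update.
Minimize 2*z^2 - 7*z + (3.0/2)*(-1.7144 - z + 1.4429)^2
FOC: (2*2 + 3.0)*z = 7 + 3.0*(-1.7144 + 1.4429)
z^{k+1} = 0.8836
Step 3: u-update.
u^{k+1} = 1.4429 - 1.7144 - 0.8836 = -1.1552
Step 4: Primal residual = |-1.7144 - 0.8836| = 2.5981


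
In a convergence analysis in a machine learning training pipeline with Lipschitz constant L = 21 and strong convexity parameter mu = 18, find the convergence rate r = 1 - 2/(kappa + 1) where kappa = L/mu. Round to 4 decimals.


Step 1: Compute the condition number.
kappa = L/mu = 21/18 = 1.1667
Step 2: Compute the convergence rate.
r = 1 - 2/(kappa + 1) = 1 - 2*mu/(L + mu) = (L - mu)/(L + mu) = 3/39 = 0.0769


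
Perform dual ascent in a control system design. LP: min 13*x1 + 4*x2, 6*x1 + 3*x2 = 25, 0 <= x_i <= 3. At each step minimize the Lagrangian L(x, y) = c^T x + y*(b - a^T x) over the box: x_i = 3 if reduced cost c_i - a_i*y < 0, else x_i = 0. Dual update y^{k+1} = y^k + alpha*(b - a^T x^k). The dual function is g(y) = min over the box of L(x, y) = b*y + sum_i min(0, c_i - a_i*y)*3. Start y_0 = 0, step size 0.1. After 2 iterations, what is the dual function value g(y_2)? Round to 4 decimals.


Dual ascent for LP: min 13*x1 + 4*x2, 6*x1 + 3*x2 = 25, 0 <= x_i <= 3
Step 1: y^k = 0.0, reduced costs: (13.0, 4.0)
  x^k = (0.0, 0.0), subgradient = b - a^T x = 25.0
  y^{k+1} = 0.0 + 0.1*25.0 = 2.5
Step 2: y^k = 2.5, reduced costs: (-2.0, -3.5)
  x^k = (3.0, 3.0), subgradient = b - a^T x = -2.0
  y^{k+1} = 2.5 + 0.1*-2.0 = 2.3
Dual objective at y_2 = 2.3: reduced costs (-0.8, -2.9), box minimizer x = (3.0, 3.0)
g(y_2) = b*y + (c1 - a1*y)*x1 + (c2 - a2*y)*x2 = 25*2.3 + (-0.8)*3.0 + (-2.9)*3.0 = 57.5 - 2.4 - 8.7 = 46.4


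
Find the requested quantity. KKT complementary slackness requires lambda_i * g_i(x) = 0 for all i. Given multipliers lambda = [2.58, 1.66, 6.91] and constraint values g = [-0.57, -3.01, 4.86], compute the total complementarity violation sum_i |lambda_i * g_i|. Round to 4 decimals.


KKT complementary slackness check:
lambda_1 * g_1 = 2.58 * -0.57 = -1.4706
lambda_2 * g_2 = 1.66 * -3.01 = -4.9966
lambda_3 * g_3 = 6.91 * 4.86 = 33.5826
Total violation = 1.4706 + 4.9966 + 33.5826 = 40.0498


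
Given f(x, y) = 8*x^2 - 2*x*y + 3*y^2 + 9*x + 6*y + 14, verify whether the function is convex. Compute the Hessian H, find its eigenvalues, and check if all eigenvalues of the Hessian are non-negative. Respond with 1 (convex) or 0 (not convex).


The Hessian of f(x,y) = 8*x^2 - 2*x*y + 3*y^2 + 9*x + 6*y + 14 is:
H = [[16, -2], [-2, 6]]
Trace = 16 + 6 = 22
Determinant = 16*6 - (-2)^2 = 92
Discriminant = (22)^2 - 4*92 = 116.0
Eigenvalues: lambda_1 = 5.6148, lambda_2 = 16.3852
The function is convex.

1


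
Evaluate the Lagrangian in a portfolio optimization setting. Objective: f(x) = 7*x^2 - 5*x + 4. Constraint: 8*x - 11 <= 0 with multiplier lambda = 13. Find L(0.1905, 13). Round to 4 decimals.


Step 1: Evaluate f(x).
f(0.1905) = 7*0.1905^2 - 5*0.1905 + 4 = 3.3015
Step 2: Evaluate g(x).
g(0.1905) = 8*0.1905 - 11 = -9.476
Step 3: Compute Lagrangian.
L = 3.3015 + 13*-9.476 = -119.8865


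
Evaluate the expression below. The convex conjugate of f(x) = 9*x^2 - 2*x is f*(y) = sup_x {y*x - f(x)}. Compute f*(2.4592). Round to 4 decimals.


f*(y) = sup_x {y*x - a*x^2 - b*x} = sup_x {(y-b)*x - a*x^2}
FOC: (y - b) - 2a*x = 0 => x* = (y - b)/(2a)
x* = (2.4592 + 2)/(2*9) = 0.2477
f*(2.4592) = (y-b)^2/(4a) = (2.4592 + 2)^2/(4*9)
= 19.8845/36 = 0.5523


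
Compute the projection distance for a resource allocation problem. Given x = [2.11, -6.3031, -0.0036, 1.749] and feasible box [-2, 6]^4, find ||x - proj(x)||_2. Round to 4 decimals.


Project each component onto [-2, 6].
clip(2.11) = 2.11, clip(-6.3031) = -2.0, clip(-0.0036) = -0.0036, clip(1.749) = 1.749
Projection = [2.11, -2.0, -0.0036, 1.749]
Squared diffs: [0.0, 18.5167, 0.0, 0.0]
Distance = sqrt(18.5167) = 4.3031


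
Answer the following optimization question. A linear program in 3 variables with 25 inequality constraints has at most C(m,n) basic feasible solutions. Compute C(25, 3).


Each vertex corresponds to some choice of n active constraints out of m, so the number of vertices is at most C(m, n) = m! / (n!(m-n)!).
m = 25, n = 3
Numerator: 25 * 24 * 23
Denominator: 3! = 6
C(25, 3) = 2300


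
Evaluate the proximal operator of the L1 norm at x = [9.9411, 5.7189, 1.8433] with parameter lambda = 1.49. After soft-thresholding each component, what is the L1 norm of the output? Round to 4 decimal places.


Soft-thresholding with lambda = 1.49:
prox(9.9411) = sign(9.9411)*max(|9.9411| - 1.49, 0) = 8.4511
prox(5.7189) = sign(5.7189)*max(|5.7189| - 1.49, 0) = 4.2289
prox(1.8433) = sign(1.8433)*max(|1.8433| - 1.49, 0) = 0.3533
prox(x) = [8.4511, 4.2289, 0.3533]
||prox(x)||_1 = 8.4511 + 4.2289 + 0.3533 = 13.0333


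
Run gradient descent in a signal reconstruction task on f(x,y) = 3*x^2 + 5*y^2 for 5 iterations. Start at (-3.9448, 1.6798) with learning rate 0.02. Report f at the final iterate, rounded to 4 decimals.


Gradient descent on f(x,y) = 3*x^2 + 5*y^2.
Starting point: (-3.9448, 1.6798), alpha = 0.02
Step 1: grad_x = 2*3*-3.9448 = -23.6688, grad_y = 2*5*1.6798 = 16.798
  x_1 = -3.9448 - 0.02*-23.6688 = -3.4714
  y_1 = 1.6798 - 0.02*16.798 = 1.3438
Step 2: grad_x = 2*3*-3.4714 = -20.8285, grad_y = 2*5*1.3438 = 13.4384
  x_2 = -3.4714 - 0.02*-20.8285 = -3.0549
  y_2 = 1.3438 - 0.02*13.4384 = 1.0751
Step 3: grad_x = 2*3*-3.0549 = -18.3291, grad_y = 2*5*1.0751 = 10.7507
  x_3 = -3.0549 - 0.02*-18.3291 = -2.6883
  y_3 = 1.0751 - 0.02*10.7507 = 0.8601
Step 4: grad_x = 2*3*-2.6883 = -16.1296, grad_y = 2*5*0.8601 = 8.6006
  x_4 = -2.6883 - 0.02*-16.1296 = -2.3657
  y_4 = 0.8601 - 0.02*8.6006 = 0.688
Step 5: grad_x = 2*3*-2.3657 = -14.1941, grad_y = 2*5*0.688 = 6.8805
  x_5 = -2.3657 - 0.02*-14.1941 = -2.0818
  y_5 = 0.688 - 0.02*6.8805 = 0.5504
f(-2.0818, 0.5504) = 3*(-2.0818)^2 + 5*0.5504^2 = 14.5165


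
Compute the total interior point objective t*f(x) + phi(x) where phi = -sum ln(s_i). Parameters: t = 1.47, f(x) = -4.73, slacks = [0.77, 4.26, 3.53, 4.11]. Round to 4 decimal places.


Step 1: Compute log-barrier.
ln values: [-0.2614, 1.4493, 1.2613, 1.4134]
phi = -(-0.2614 + 1.4493 + 1.2613 + 1.4134) = -3.8626
Step 2: Compute augmented objective.
t*f(x) = 1.47*-4.73 = -6.9531
Total = -6.9531 - 3.8626 = -10.8157


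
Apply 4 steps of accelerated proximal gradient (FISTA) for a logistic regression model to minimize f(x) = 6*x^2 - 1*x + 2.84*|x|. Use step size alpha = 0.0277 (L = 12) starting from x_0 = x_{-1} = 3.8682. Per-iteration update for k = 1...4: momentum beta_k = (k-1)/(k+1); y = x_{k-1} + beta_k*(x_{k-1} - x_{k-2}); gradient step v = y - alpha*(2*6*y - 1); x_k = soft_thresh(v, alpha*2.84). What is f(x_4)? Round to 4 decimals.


FISTA on f(x) = 6*x^2 - 1*x + 2.84*|x|
L = 12, alpha = 0.0277
Iteration 1: beta = 0.0, y = 3.8682 + 0.0*(3.8682 - 3.8682) = 3.8682
  grad(y) = 45.4184, v = y - alpha*grad = 2.6101
  prox(v) = soft_thresh(2.6101, 0.0787) = 2.5314
Iteration 2: beta = 0.3333, y = 2.5314 + 0.3333*(2.5314 - 3.8682) = 2.0859
  grad(y) = 24.0303, v = y - alpha*grad = 1.4202
  prox(v) = soft_thresh(1.4202, 0.0787) = 1.3415
Iteration 3: beta = 0.5, y = 1.3415 + 0.5*(1.3415 - 2.5314) = 0.7466
  grad(y) = 7.9592, v = y - alpha*grad = 0.5261
  prox(v) = soft_thresh(0.5261, 0.0787) = 0.4475
Iteration 4: beta = 0.6, y = 0.4475 + 0.6*(0.4475 - 1.3415) = -0.089
  grad(y) = -2.0678, v = y - alpha*grad = -0.0317
  prox(v) = soft_thresh(-0.0317, 0.0787) = 0.0
f(x_4) = 6*0.0^2 - 1*0.0 + 2.84*|0.0| = 0.0


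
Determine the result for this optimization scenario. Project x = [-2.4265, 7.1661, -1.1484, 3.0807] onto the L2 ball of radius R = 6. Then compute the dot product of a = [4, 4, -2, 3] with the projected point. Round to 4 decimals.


Step 1: Compute ||x|| (intermediates to 6 decimals).
||x|| = sqrt((-2.4265)^2 + 7.1661^2 + (-1.1484)^2 + 3.0807^2) = 8.249268
Step 2: Project.
Since ||x|| > R, scale = R/||x|| = 6/8.249268 = 0.727337, proj(x) = scale * x
proj(x) = [-1.764883, 5.21217, -0.835274, 2.240707]
Step 3: Dot product.
a^T * proj(x) = 4*(-1.764883) + 4*5.21217 - 2*(-0.835274) + 3*2.240707 = 22.1818


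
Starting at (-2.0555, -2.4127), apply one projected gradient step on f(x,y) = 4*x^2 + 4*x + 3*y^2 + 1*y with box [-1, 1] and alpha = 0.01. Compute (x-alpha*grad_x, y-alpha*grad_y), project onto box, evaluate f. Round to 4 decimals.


Step 1: Compute gradient at (-2.0555, -2.4127).
grad_x = 2*4*-2.0555 + 4 = -12.444
grad_y = 2*3*-2.4127 + 1 = -13.4762
Step 2: Gradient step.
x_raw = -2.0555 - 0.01*-12.444 = -1.9311
y_raw = -2.4127 - 0.01*-13.4762 = -2.2779
Step 3: Project onto [-1, 1].
x_proj = clip(-1.9311) = -1.0
y_proj = clip(-2.2779) = -1.0
Step 4: Evaluate f.
f(-1.0, -1.0) = 2.0


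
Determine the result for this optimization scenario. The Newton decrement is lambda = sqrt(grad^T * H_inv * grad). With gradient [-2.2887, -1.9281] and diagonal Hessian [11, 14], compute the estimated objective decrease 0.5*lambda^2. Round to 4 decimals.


Step 1: H is diagonal, so H^(-1) * g = [-0.2081, -0.1377].
Step 2: g^T H^(-1) g = sum_i g_i^2 / H_ii
  = (-2.2887)^2/11 + (-1.9281)^2/14
  = 0.4762 + 0.2655 = 0.7417
Step 3: Objective decrease = 0.5 * g^T H^(-1) g = 0.3709


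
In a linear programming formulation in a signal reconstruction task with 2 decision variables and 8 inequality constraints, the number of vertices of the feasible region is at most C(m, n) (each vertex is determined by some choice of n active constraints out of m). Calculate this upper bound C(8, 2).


Each vertex corresponds to some choice of n active constraints out of m, so the number of vertices is at most C(m, n) = m! / (n!(m-n)!).
m = 8, n = 2
Numerator: 8 * 7
Denominator: 2! = 2
C(8, 2) = 28


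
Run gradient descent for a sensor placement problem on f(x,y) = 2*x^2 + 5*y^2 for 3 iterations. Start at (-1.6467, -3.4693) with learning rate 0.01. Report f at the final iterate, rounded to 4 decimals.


Gradient descent on f(x,y) = 2*x^2 + 5*y^2.
Starting point: (-1.6467, -3.4693), alpha = 0.01
Step 1: grad_x = 2*2*-1.6467 = -6.5868, grad_y = 2*5*-3.4693 = -34.693
  x_1 = -1.6467 - 0.01*-6.5868 = -1.5808
  y_1 = -3.4693 - 0.01*-34.693 = -3.1224
Step 2: grad_x = 2*2*-1.5808 = -6.3233, grad_y = 2*5*-3.1224 = -31.2237
  x_2 = -1.5808 - 0.01*-6.3233 = -1.5176
  y_2 = -3.1224 - 0.01*-31.2237 = -2.8101
Step 3: grad_x = 2*2*-1.5176 = -6.0704, grad_y = 2*5*-2.8101 = -28.1013
  x_3 = -1.5176 - 0.01*-6.0704 = -1.4569
  y_3 = -2.8101 - 0.01*-28.1013 = -2.5291
f(-1.4569, -2.5291) = 2*(-1.4569)^2 + 5*(-2.5291)^2 = 36.2273


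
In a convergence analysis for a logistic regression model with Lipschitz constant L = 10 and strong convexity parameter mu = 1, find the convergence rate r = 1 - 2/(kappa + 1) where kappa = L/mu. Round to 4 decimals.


Step 1: Compute the condition number.
kappa = L/mu = 10/1 = 10.0
Step 2: Compute the convergence rate.
r = 1 - 2/(kappa + 1) = 1 - 2*mu/(L + mu) = (L - mu)/(L + mu) = 9/11 = 0.8182


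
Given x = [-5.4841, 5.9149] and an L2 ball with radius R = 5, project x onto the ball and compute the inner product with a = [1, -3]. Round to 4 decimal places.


Step 1: Compute ||x|| (intermediates to 6 decimals).
||x|| = sqrt((-5.4841)^2 + 5.9149^2) = 8.066064
Step 2: Project.
Since ||x|| > R, scale = R/||x|| = 5/8.066064 = 0.619881, proj(x) = scale * x
proj(x) = [-3.399489, 3.666534]
Step 3: Dot product.
a^T * proj(x) = 1*(-3.399489) - 3*3.666534 = -14.3991
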